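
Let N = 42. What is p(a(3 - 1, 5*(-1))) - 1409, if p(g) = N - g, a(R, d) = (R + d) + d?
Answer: -1359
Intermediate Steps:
a(R, d) = R + 2*d
p(g) = 42 - g
p(a(3 - 1, 5*(-1))) - 1409 = (42 - ((3 - 1) + 2*(5*(-1)))) - 1409 = (42 - (2 + 2*(-5))) - 1409 = (42 - (2 - 10)) - 1409 = (42 - 1*(-8)) - 1409 = (42 + 8) - 1409 = 50 - 1409 = -1359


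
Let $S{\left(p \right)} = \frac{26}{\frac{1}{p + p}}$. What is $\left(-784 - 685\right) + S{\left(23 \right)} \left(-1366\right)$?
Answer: $-1635205$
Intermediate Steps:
$S{\left(p \right)} = 52 p$ ($S{\left(p \right)} = \frac{26}{\frac{1}{2 p}} = \frac{26}{\frac{1}{2} \frac{1}{p}} = 26 \cdot 2 p = 52 p$)
$\left(-784 - 685\right) + S{\left(23 \right)} \left(-1366\right) = \left(-784 - 685\right) + 52 \cdot 23 \left(-1366\right) = \left(-784 - 685\right) + 1196 \left(-1366\right) = -1469 - 1633736 = -1635205$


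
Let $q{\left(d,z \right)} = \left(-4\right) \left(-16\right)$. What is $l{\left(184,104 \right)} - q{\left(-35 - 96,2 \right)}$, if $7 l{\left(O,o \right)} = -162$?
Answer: $- \frac{610}{7} \approx -87.143$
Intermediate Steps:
$l{\left(O,o \right)} = - \frac{162}{7}$ ($l{\left(O,o \right)} = \frac{1}{7} \left(-162\right) = - \frac{162}{7}$)
$q{\left(d,z \right)} = 64$
$l{\left(184,104 \right)} - q{\left(-35 - 96,2 \right)} = - \frac{162}{7} - 64 = - \frac{610}{7}$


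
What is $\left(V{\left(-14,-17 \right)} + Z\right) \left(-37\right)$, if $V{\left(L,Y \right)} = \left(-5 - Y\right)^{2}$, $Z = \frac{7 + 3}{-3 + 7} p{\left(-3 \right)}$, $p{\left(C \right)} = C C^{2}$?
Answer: $- \frac{5661}{2} \approx -2830.5$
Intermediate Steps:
$p{\left(C \right)} = C^{3}$
$Z = - \frac{135}{2}$ ($Z = \frac{7 + 3}{-3 + 7} \left(-3\right)^{3} = \frac{10}{4} \left(-27\right) = 10 \cdot \frac{1}{4} \left(-27\right) = \frac{5}{2} \left(-27\right) = - \frac{135}{2} \approx -67.5$)
$\left(V{\left(-14,-17 \right)} + Z\right) \left(-37\right) = \left(\left(5 - 17\right)^{2} - \frac{135}{2}\right) \left(-37\right) = \left(\left(-12\right)^{2} - \frac{135}{2}\right) \left(-37\right) = \left(144 - \frac{135}{2}\right) \left(-37\right) = \frac{153}{2} \left(-37\right) = - \frac{5661}{2}$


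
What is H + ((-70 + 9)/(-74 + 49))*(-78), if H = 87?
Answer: -2583/25 ≈ -103.32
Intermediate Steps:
H + ((-70 + 9)/(-74 + 49))*(-78) = 87 + ((-70 + 9)/(-74 + 49))*(-78) = 87 - 61/(-25)*(-78) = 87 - 61*(-1/25)*(-78) = 87 + (61/25)*(-78) = 87 - 4758/25 = -2583/25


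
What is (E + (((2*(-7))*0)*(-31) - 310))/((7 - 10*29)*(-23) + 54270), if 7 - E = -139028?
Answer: 138725/60779 ≈ 2.2824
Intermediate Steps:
E = 139035 (E = 7 - 1*(-139028) = 7 + 139028 = 139035)
(E + (((2*(-7))*0)*(-31) - 310))/((7 - 10*29)*(-23) + 54270) = (139035 + (((2*(-7))*0)*(-31) - 310))/((7 - 10*29)*(-23) + 54270) = (139035 + (-14*0*(-31) - 310))/((7 - 290)*(-23) + 54270) = (139035 + (0*(-31) - 310))/(-283*(-23) + 54270) = (139035 + (0 - 310))/(6509 + 54270) = (139035 - 310)/60779 = 138725*(1/60779) = 138725/60779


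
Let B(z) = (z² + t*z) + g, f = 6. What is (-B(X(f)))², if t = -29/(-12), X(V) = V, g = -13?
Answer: 5625/4 ≈ 1406.3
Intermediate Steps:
t = 29/12 (t = -29*(-1/12) = 29/12 ≈ 2.4167)
B(z) = -13 + z² + 29*z/12 (B(z) = (z² + 29*z/12) - 13 = -13 + z² + 29*z/12)
(-B(X(f)))² = (-(-13 + 6² + (29/12)*6))² = (-(-13 + 36 + 29/2))² = (-1*75/2)² = (-75/2)² = 5625/4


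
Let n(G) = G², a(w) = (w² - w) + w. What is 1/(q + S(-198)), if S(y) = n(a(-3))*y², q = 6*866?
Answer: 1/3180720 ≈ 3.1439e-7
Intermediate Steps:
q = 5196
a(w) = w²
S(y) = 81*y² (S(y) = ((-3)²)²*y² = 9²*y² = 81*y²)
1/(q + S(-198)) = 1/(5196 + 81*(-198)²) = 1/(5196 + 81*39204) = 1/(5196 + 3175524) = 1/3180720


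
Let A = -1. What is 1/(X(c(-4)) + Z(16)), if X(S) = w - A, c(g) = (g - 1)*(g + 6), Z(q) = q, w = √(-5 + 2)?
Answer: 17/292 - I*√3/292 ≈ 0.058219 - 0.0059317*I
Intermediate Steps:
w = I*√3 (w = √(-3) = I*√3 ≈ 1.732*I)
c(g) = (-1 + g)*(6 + g)
X(S) = 1 + I*√3 (X(S) = I*√3 - 1*(-1) = I*√3 + 1 = 1 + I*√3)
1/(X(c(-4)) + Z(16)) = 1/((1 + I*√3) + 16) = 1/(17 + I*√3)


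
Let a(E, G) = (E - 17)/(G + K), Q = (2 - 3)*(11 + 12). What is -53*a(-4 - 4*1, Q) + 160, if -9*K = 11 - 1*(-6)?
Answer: 23915/224 ≈ 106.76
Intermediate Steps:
Q = -23 (Q = -1*23 = -23)
K = -17/9 (K = -(11 - 1*(-6))/9 = -(11 + 6)/9 = -⅑*17 = -17/9 ≈ -1.8889)
a(E, G) = (-17 + E)/(-17/9 + G) (a(E, G) = (E - 17)/(G - 17/9) = (-17 + E)/(-17/9 + G))
-53*a(-4 - 4*1, Q) + 160 = -477*(-17 + (-4 - 4*1))/(-17 + 9*(-23)) + 160 = -477*(-17 + (-4 - 4))/(-17 - 207) + 160 = -477*(-17 - 8)/(-224) + 160 = -477*(-1)*(-25)/224 + 160 = -53*225/224 + 160 = -11925/224 + 160 = 23915/224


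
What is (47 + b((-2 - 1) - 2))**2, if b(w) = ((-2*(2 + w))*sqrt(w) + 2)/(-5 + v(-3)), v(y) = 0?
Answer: 54109/25 - 2796*I*sqrt(5)/25 ≈ 2164.4 - 250.08*I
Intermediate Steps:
b(w) = -2/5 - sqrt(w)*(-4 - 2*w)/5 (b(w) = ((-2*(2 + w))*sqrt(w) + 2)/(-5 + 0) = ((-4 - 2*w)*sqrt(w) + 2)/(-5) = (sqrt(w)*(-4 - 2*w) + 2)*(-1/5) = (2 + sqrt(w)*(-4 - 2*w))*(-1/5) = -2/5 - sqrt(w)*(-4 - 2*w)/5)
(47 + b((-2 - 1) - 2))**2 = (47 + (-2/5 + 2*((-2 - 1) - 2)**(3/2)/5 + 4*sqrt((-2 - 1) - 2)/5))**2 = (47 + (-2/5 + 2*(-3 - 2)**(3/2)/5 + 4*sqrt(-3 - 2)/5))**2 = (47 + (-2/5 + 2*(-5)**(3/2)/5 + 4*sqrt(-5)/5))**2 = (47 + (-2/5 + 2*(-5*I*sqrt(5))/5 + 4*(I*sqrt(5))/5))**2 = (47 + (-2/5 - 2*I*sqrt(5) + 4*I*sqrt(5)/5))**2 = (47 + (-2/5 - 6*I*sqrt(5)/5))**2 = (233/5 - 6*I*sqrt(5)/5)**2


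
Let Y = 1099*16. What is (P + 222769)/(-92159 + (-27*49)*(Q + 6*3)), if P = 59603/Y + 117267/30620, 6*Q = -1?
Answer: -29986908851577/15580925453800 ≈ -1.9246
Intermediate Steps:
Q = -1/6 (Q = (1/6)*(-1) = -1/6 ≈ -0.16667)
Y = 17584
P = 971766697/134605520 (P = 59603/17584 + 117267/30620 = 971766697/134605520 ≈ 7.2194)
(P + 222769)/(-92159 + (-27*49)*(Q + 6*3)) = (971766697/134605520 + 222769)/(-92159 + (-27*49)*(-1/6 + 6*3)) = 29986908851577/(134605520*(-92159 - 1323*(-1/6 + 18))) = 29986908851577/(134605520*(-92159 - 1323*107/6)) = 29986908851577/(134605520*(-92159 - 47187/2)) = 29986908851577/(134605520*(-231505/2)) = (29986908851577/134605520)*(-2/231505) = -29986908851577/15580925453800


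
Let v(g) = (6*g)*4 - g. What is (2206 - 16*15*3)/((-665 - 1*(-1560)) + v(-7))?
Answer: 743/367 ≈ 2.0245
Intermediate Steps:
v(g) = 23*g (v(g) = 24*g - g = 23*g)
(2206 - 16*15*3)/((-665 - 1*(-1560)) + v(-7)) = (2206 - 16*15*3)/((-665 - 1*(-1560)) + 23*(-7)) = (2206 - 240*3)/((-665 + 1560) - 161) = (2206 - 720)/(895 - 161) = 1486/734 = 1486*(1/734) = 743/367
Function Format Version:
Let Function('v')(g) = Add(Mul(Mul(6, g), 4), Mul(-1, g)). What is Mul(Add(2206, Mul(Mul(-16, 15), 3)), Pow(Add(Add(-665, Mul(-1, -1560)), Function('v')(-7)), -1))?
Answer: Rational(743, 367) ≈ 2.0245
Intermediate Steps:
Function('v')(g) = Mul(23, g) (Function('v')(g) = Add(Mul(24, g), Mul(-1, g)) = Mul(23, g))
Mul(Add(2206, Mul(Mul(-16, 15), 3)), Pow(Add(Add(-665, Mul(-1, -1560)), Function('v')(-7)), -1)) = Mul(Add(2206, Mul(Mul(-16, 15), 3)), Pow(Add(Add(-665, Mul(-1, -1560)), Mul(23, -7)), -1)) = Mul(Add(2206, Mul(-240, 3)), Pow(Add(Add(-665, 1560), -161), -1)) = Mul(Add(2206, -720), Pow(Add(895, -161), -1)) = Mul(1486, Pow(734, -1)) = Mul(1486, Rational(1, 734)) = Rational(743, 367)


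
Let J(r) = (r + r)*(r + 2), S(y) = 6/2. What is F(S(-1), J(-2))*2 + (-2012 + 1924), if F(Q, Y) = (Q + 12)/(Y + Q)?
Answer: -78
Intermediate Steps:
S(y) = 3 (S(y) = 6*(½) = 3)
J(r) = 2*r*(2 + r) (J(r) = (2*r)*(2 + r) = 2*r*(2 + r))
F(Q, Y) = (12 + Q)/(Q + Y)
F(S(-1), J(-2))*2 + (-2012 + 1924) = ((12 + 3)/(3 + 2*(-2)*(2 - 2)))*2 + (-2012 + 1924) = (15/(3 + 2*(-2)*0))*2 - 88 = (15/(3 + 0))*2 - 88 = (15/3)*2 - 88 = ((⅓)*15)*2 - 88 = 5*2 - 88 = 10 - 88 = -78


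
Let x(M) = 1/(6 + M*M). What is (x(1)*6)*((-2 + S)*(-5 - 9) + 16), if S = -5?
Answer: 684/7 ≈ 97.714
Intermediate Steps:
x(M) = 1/(6 + M**2)
(x(1)*6)*((-2 + S)*(-5 - 9) + 16) = (6/(6 + 1**2))*((-2 - 5)*(-5 - 9) + 16) = (6/(6 + 1))*(-7*(-14) + 16) = (6/7)*(98 + 16) = ((1/7)*6)*114 = (6/7)*114 = 684/7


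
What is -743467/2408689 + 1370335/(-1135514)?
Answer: -4144928027853/2735100081146 ≈ -1.5155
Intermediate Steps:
-743467/2408689 + 1370335/(-1135514) = -743467*1/2408689 + 1370335*(-1/1135514) = -743467/2408689 - 1370335/1135514 = -4144928027853/2735100081146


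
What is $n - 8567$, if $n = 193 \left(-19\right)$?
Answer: $-12234$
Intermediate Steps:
$n = -3667$
$n - 8567 = -3667 - 8567 = -12234$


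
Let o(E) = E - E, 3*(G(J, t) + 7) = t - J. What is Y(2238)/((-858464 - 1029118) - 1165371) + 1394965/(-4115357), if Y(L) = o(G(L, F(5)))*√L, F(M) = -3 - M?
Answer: -1394965/4115357 ≈ -0.33897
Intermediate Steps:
G(J, t) = -7 - J/3 + t/3 (G(J, t) = -7 + (t - J)/3 = -7 + (-J/3 + t/3) = -7 - J/3 + t/3)
o(E) = 0
Y(L) = 0 (Y(L) = 0*√L = 0)
Y(2238)/((-858464 - 1029118) - 1165371) + 1394965/(-4115357) = 0/((-858464 - 1029118) - 1165371) + 1394965/(-4115357) = 0/(-1887582 - 1165371) + 1394965*(-1/4115357) = 0/(-3052953) - 1394965/4115357 = 0*(-1/3052953) - 1394965/4115357 = 0 - 1394965/4115357 = -1394965/4115357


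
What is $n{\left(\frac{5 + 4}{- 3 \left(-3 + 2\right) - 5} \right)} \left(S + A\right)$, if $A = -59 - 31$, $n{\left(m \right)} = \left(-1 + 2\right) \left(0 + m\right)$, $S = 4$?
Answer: $387$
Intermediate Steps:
$n{\left(m \right)} = m$ ($n{\left(m \right)} = 1 m = m$)
$A = -90$
$n{\left(\frac{5 + 4}{- 3 \left(-3 + 2\right) - 5} \right)} \left(S + A\right) = \frac{5 + 4}{- 3 \left(-3 + 2\right) - 5} \left(4 - 90\right) = \frac{9}{\left(-3\right) \left(-1\right) - 5} \left(-86\right) = \frac{9}{3 - 5} \left(-86\right) = \frac{9}{-2} \left(-86\right) = 9 \left(- \frac{1}{2}\right) \left(-86\right) = \left(- \frac{9}{2}\right) \left(-86\right) = 387$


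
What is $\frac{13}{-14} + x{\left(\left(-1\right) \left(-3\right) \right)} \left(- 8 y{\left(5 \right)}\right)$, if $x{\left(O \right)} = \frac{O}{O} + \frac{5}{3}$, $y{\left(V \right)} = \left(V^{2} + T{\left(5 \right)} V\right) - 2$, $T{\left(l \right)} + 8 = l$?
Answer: $- \frac{7207}{42} \approx -171.6$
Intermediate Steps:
$T{\left(l \right)} = -8 + l$
$y{\left(V \right)} = -2 + V^{2} - 3 V$ ($y{\left(V \right)} = \left(V^{2} + \left(-8 + 5\right) V\right) - 2 = \left(V^{2} - 3 V\right) - 2 = -2 + V^{2} - 3 V$)
$x{\left(O \right)} = \frac{8}{3}$ ($x{\left(O \right)} = 1 + 5 \cdot \frac{1}{3} = 1 + \frac{5}{3} = \frac{8}{3}$)
$\frac{13}{-14} + x{\left(\left(-1\right) \left(-3\right) \right)} \left(- 8 y{\left(5 \right)}\right) = \frac{13}{-14} + \frac{8 \left(- 8 \left(-2 + 5^{2} - 15\right)\right)}{3} = 13 \left(- \frac{1}{14}\right) + \frac{8 \left(- 8 \left(-2 + 25 - 15\right)\right)}{3} = - \frac{13}{14} + \frac{8 \left(\left(-8\right) 8\right)}{3} = - \frac{13}{14} + \frac{8}{3} \left(-64\right) = - \frac{13}{14} - \frac{512}{3} = - \frac{7207}{42}$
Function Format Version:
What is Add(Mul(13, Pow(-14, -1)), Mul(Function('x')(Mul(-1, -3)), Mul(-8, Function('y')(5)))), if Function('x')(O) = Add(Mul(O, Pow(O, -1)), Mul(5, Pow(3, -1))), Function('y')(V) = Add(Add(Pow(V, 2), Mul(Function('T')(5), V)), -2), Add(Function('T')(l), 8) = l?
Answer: Rational(-7207, 42) ≈ -171.60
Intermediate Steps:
Function('T')(l) = Add(-8, l)
Function('y')(V) = Add(-2, Pow(V, 2), Mul(-3, V)) (Function('y')(V) = Add(Add(Pow(V, 2), Mul(Add(-8, 5), V)), -2) = Add(Add(Pow(V, 2), Mul(-3, V)), -2) = Add(-2, Pow(V, 2), Mul(-3, V)))
Function('x')(O) = Rational(8, 3) (Function('x')(O) = Add(1, Mul(5, Rational(1, 3))) = Add(1, Rational(5, 3)) = Rational(8, 3))
Add(Mul(13, Pow(-14, -1)), Mul(Function('x')(Mul(-1, -3)), Mul(-8, Function('y')(5)))) = Add(Mul(13, Pow(-14, -1)), Mul(Rational(8, 3), Mul(-8, Add(-2, Pow(5, 2), Mul(-3, 5))))) = Add(Mul(13, Rational(-1, 14)), Mul(Rational(8, 3), Mul(-8, Add(-2, 25, -15)))) = Add(Rational(-13, 14), Mul(Rational(8, 3), Mul(-8, 8))) = Add(Rational(-13, 14), Mul(Rational(8, 3), -64)) = Add(Rational(-13, 14), Rational(-512, 3)) = Rational(-7207, 42)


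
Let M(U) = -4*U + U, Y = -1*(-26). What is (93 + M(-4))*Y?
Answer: 2730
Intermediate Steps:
Y = 26
M(U) = -3*U
(93 + M(-4))*Y = (93 - 3*(-4))*26 = (93 + 12)*26 = 105*26 = 2730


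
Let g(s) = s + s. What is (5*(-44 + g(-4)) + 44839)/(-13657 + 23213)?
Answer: 44579/9556 ≈ 4.6650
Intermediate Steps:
g(s) = 2*s
(5*(-44 + g(-4)) + 44839)/(-13657 + 23213) = (5*(-44 + 2*(-4)) + 44839)/(-13657 + 23213) = (5*(-44 - 8) + 44839)/9556 = (5*(-52) + 44839)*(1/9556) = (-260 + 44839)*(1/9556) = 44579*(1/9556) = 44579/9556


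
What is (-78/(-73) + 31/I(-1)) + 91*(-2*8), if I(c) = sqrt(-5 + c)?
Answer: -106210/73 - 31*I*sqrt(6)/6 ≈ -1454.9 - 12.656*I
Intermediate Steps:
(-78/(-73) + 31/I(-1)) + 91*(-2*8) = (-78/(-73) + 31/(sqrt(-5 - 1))) + 91*(-2*8) = (-78*(-1/73) + 31/(sqrt(-6))) + 91*(-16) = (78/73 + 31/((I*sqrt(6)))) - 1456 = (78/73 + 31*(-I*sqrt(6)/6)) - 1456 = (78/73 - 31*I*sqrt(6)/6) - 1456 = -106210/73 - 31*I*sqrt(6)/6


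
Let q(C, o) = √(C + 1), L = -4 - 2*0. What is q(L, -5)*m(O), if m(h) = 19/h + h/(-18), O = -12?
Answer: -11*I*√3/12 ≈ -1.5877*I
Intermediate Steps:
m(h) = 19/h - h/18 (m(h) = 19/h + h*(-1/18) = 19/h - h/18)
L = -4 (L = -4 + 0 = -4)
q(C, o) = √(1 + C)
q(L, -5)*m(O) = √(1 - 4)*(19/(-12) - 1/18*(-12)) = √(-3)*(19*(-1/12) + ⅔) = (I*√3)*(-19/12 + ⅔) = (I*√3)*(-11/12) = -11*I*√3/12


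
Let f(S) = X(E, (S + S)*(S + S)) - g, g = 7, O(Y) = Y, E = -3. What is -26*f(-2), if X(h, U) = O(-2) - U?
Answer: 650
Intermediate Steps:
X(h, U) = -2 - U
f(S) = -9 - 4*S² (f(S) = (-2 - (S + S)*(S + S)) - 1*7 = (-2 - 2*S*2*S) - 7 = (-2 - 4*S²) - 7 = -9 - 4*S²)
-26*f(-2) = -26*(-9 - 4*(-2)²) = -26*(-9 - 4*4) = -26*(-9 - 16) = -26*(-25) = 650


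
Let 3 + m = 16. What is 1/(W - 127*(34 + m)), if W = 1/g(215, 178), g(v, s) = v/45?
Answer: -43/256658 ≈ -0.00016754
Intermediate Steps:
m = 13 (m = -3 + 16 = 13)
g(v, s) = v/45 (g(v, s) = v*(1/45) = v/45)
W = 9/43 (W = 1/((1/45)*215) = 1/(43/9) = 9/43 ≈ 0.20930)
1/(W - 127*(34 + m)) = 1/(9/43 - 127*(34 + 13)) = 1/(9/43 - 127*47) = 1/(9/43 - 5969) = 1/(-256658/43) = -43/256658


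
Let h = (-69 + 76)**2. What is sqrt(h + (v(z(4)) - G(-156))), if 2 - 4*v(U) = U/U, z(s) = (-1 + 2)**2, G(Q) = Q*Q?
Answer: I*sqrt(97147)/2 ≈ 155.84*I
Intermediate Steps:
G(Q) = Q**2
z(s) = 1 (z(s) = 1**2 = 1)
v(U) = 1/4 (v(U) = 1/2 - U/(4*U) = 1/2 - 1/4*1 = 1/2 - 1/4 = 1/4)
h = 49 (h = 7**2 = 49)
sqrt(h + (v(z(4)) - G(-156))) = sqrt(49 + (1/4 - 1*(-156)**2)) = sqrt(49 + (1/4 - 1*24336)) = sqrt(49 + (1/4 - 24336)) = sqrt(49 - 97343/4) = sqrt(-97147/4) = I*sqrt(97147)/2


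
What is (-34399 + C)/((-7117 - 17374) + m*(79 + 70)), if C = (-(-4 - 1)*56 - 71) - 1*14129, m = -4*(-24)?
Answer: 48319/10187 ≈ 4.7432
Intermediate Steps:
m = 96
C = -13920 (C = (-1*(-5)*56 - 71) - 14129 = (5*56 - 71) - 14129 = (280 - 71) - 14129 = 209 - 14129 = -13920)
(-34399 + C)/((-7117 - 17374) + m*(79 + 70)) = (-34399 - 13920)/((-7117 - 17374) + 96*(79 + 70)) = -48319/(-24491 + 96*149) = -48319/(-24491 + 14304) = -48319/(-10187) = -48319*(-1/10187) = 48319/10187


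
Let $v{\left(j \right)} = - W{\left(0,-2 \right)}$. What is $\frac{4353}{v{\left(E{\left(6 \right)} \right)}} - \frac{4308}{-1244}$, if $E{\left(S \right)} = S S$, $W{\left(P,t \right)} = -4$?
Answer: $\frac{1358091}{1244} \approx 1091.7$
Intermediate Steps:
$E{\left(S \right)} = S^{2}$
$v{\left(j \right)} = 4$ ($v{\left(j \right)} = \left(-1\right) \left(-4\right) = 4$)
$\frac{4353}{v{\left(E{\left(6 \right)} \right)}} - \frac{4308}{-1244} = \frac{4353}{4} - \frac{4308}{-1244} = 4353 \cdot \frac{1}{4} - - \frac{1077}{311} = \frac{4353}{4} + \frac{1077}{311} = \frac{1358091}{1244}$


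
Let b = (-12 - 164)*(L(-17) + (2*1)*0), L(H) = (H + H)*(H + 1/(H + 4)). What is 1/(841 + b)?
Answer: -13/1317515 ≈ -9.8671e-6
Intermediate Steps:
L(H) = 2*H*(H + 1/(4 + H)) (L(H) = (2*H)*(H + 1/(4 + H)) = 2*H*(H + 1/(4 + H)))
b = -1328448/13 (b = (-12 - 164)*(2*(-17)*(1 + (-17)² + 4*(-17))/(4 - 17) + (2*1)*0) = -176*(2*(-17)*(1 + 289 - 68)/(-13) + 2*0) = -176*(2*(-17)*(-1/13)*222 + 0) = -176*(7548/13 + 0) = -176*7548/13 = -1328448/13 ≈ -1.0219e+5)
1/(841 + b) = 1/(841 - 1328448/13) = 1/(-1317515/13) = -13/1317515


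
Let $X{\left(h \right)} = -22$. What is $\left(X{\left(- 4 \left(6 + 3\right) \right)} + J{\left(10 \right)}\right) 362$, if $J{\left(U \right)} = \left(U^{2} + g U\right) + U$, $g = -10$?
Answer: $-4344$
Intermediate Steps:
$J{\left(U \right)} = U^{2} - 9 U$ ($J{\left(U \right)} = \left(U^{2} - 10 U\right) + U = U^{2} - 9 U$)
$\left(X{\left(- 4 \left(6 + 3\right) \right)} + J{\left(10 \right)}\right) 362 = \left(-22 + 10 \left(-9 + 10\right)\right) 362 = \left(-22 + 10 \cdot 1\right) 362 = \left(-22 + 10\right) 362 = \left(-12\right) 362 = -4344$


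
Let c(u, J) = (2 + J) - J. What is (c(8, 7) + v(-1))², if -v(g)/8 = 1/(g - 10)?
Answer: 900/121 ≈ 7.4380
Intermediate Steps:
c(u, J) = 2
v(g) = -8/(-10 + g) (v(g) = -8/(g - 10) = -8/(-10 + g))
(c(8, 7) + v(-1))² = (2 - 8/(-10 - 1))² = (2 - 8/(-11))² = (2 - 8*(-1/11))² = (2 + 8/11)² = (30/11)² = 900/121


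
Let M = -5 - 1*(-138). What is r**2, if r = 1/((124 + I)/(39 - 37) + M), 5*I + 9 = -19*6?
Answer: 100/3337929 ≈ 2.9959e-5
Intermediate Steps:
M = 133 (M = -5 + 138 = 133)
I = -123/5 (I = -9/5 + (-19*6)/5 = -9/5 + (1/5)*(-114) = -9/5 - 114/5 = -123/5 ≈ -24.600)
r = 10/1827 (r = 1/((124 - 123/5)/(39 - 37) + 133) = 1/((497/5)/2 + 133) = 1/((497/5)*(1/2) + 133) = 1/(497/10 + 133) = 1/(1827/10) = 10/1827 ≈ 0.0054734)
r**2 = (10/1827)**2 = 100/3337929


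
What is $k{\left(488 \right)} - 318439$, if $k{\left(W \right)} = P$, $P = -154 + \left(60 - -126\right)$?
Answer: $-318407$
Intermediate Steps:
$P = 32$ ($P = -154 + \left(60 + 126\right) = -154 + 186 = 32$)
$k{\left(W \right)} = 32$
$k{\left(488 \right)} - 318439 = 32 - 318439 = -318407$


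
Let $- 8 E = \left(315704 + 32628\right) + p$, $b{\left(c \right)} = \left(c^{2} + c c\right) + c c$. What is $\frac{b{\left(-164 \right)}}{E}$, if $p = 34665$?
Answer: $- \frac{645504}{382997} \approx -1.6854$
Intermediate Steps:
$b{\left(c \right)} = 3 c^{2}$ ($b{\left(c \right)} = \left(c^{2} + c^{2}\right) + c^{2} = 2 c^{2} + c^{2} = 3 c^{2}$)
$E = - \frac{382997}{8}$ ($E = - \frac{\left(315704 + 32628\right) + 34665}{8} = - \frac{348332 + 34665}{8} = \left(- \frac{1}{8}\right) 382997 = - \frac{382997}{8} \approx -47875.0$)
$\frac{b{\left(-164 \right)}}{E} = \frac{3 \left(-164\right)^{2}}{- \frac{382997}{8}} = 3 \cdot 26896 \left(- \frac{8}{382997}\right) = 80688 \left(- \frac{8}{382997}\right) = - \frac{645504}{382997}$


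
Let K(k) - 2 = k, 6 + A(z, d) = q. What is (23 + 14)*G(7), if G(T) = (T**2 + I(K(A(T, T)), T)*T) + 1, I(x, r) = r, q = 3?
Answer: 3663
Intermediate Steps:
A(z, d) = -3 (A(z, d) = -6 + 3 = -3)
K(k) = 2 + k
G(T) = 1 + 2*T**2 (G(T) = (T**2 + T*T) + 1 = (T**2 + T**2) + 1 = 2*T**2 + 1 = 1 + 2*T**2)
(23 + 14)*G(7) = (23 + 14)*(1 + 2*7**2) = 37*(1 + 2*49) = 37*(1 + 98) = 37*99 = 3663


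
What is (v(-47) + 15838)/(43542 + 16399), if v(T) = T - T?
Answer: 15838/59941 ≈ 0.26423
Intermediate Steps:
v(T) = 0
(v(-47) + 15838)/(43542 + 16399) = (0 + 15838)/(43542 + 16399) = 15838/59941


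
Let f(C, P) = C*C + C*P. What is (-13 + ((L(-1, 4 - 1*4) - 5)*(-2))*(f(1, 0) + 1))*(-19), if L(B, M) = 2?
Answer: 19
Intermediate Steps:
f(C, P) = C² + C*P
(-13 + ((L(-1, 4 - 1*4) - 5)*(-2))*(f(1, 0) + 1))*(-19) = (-13 + ((2 - 5)*(-2))*(1*(1 + 0) + 1))*(-19) = (-13 + (-3*(-2))*(1*1 + 1))*(-19) = (-13 + 6*(1 + 1))*(-19) = (-13 + 6*2)*(-19) = (-13 + 12)*(-19) = -1*(-19) = 19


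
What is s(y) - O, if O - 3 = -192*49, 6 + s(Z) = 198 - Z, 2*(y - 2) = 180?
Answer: 9505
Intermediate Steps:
y = 92 (y = 2 + (½)*180 = 2 + 90 = 92)
s(Z) = 192 - Z (s(Z) = -6 + (198 - Z) = 192 - Z)
O = -9405 (O = 3 - 192*49 = 3 - 9408 = -9405)
s(y) - O = (192 - 1*92) - 1*(-9405) = (192 - 92) + 9405 = 100 + 9405 = 9505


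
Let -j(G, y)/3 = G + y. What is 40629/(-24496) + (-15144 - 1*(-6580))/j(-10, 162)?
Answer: 23907115/1396272 ≈ 17.122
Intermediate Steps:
j(G, y) = -3*G - 3*y (j(G, y) = -3*(G + y) = -3*G - 3*y)
40629/(-24496) + (-15144 - 1*(-6580))/j(-10, 162) = 40629/(-24496) + (-15144 - 1*(-6580))/(-3*(-10) - 3*162) = 40629*(-1/24496) + (-15144 + 6580)/(30 - 486) = -40629/24496 - 8564/(-456) = -40629/24496 - 8564*(-1/456) = -40629/24496 + 2141/114 = 23907115/1396272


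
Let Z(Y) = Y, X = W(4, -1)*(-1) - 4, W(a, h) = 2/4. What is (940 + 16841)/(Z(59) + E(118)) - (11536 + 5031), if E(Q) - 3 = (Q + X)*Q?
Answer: -74297068/4485 ≈ -16566.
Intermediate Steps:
W(a, h) = ½ (W(a, h) = 2*(¼) = ½)
X = -9/2 (X = (½)*(-1) - 4 = -½ - 4 = -9/2 ≈ -4.5000)
E(Q) = 3 + Q*(-9/2 + Q) (E(Q) = 3 + (Q - 9/2)*Q = 3 + (-9/2 + Q)*Q = 3 + Q*(-9/2 + Q))
(940 + 16841)/(Z(59) + E(118)) - (11536 + 5031) = (940 + 16841)/(59 + (3 + 118² - 9/2*118)) - (11536 + 5031) = 17781/(59 + (3 + 13924 - 531)) - 1*16567 = 17781/(59 + 13396) - 16567 = 17781/13455 - 16567 = 17781*(1/13455) - 16567 = 5927/4485 - 16567 = -74297068/4485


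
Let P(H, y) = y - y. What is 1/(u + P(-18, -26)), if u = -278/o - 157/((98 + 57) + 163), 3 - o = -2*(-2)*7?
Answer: 7950/84479 ≈ 0.094106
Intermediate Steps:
o = -25 (o = 3 - (-2*(-2))*7 = 3 - 4*7 = 3 - 1*28 = 3 - 28 = -25)
P(H, y) = 0
u = 84479/7950 (u = -278/(-25) - 157/((98 + 57) + 163) = -278*(-1/25) - 157/(155 + 163) = 278/25 - 157/318 = 84479/7950 ≈ 10.626)
1/(u + P(-18, -26)) = 1/(84479/7950 + 0) = 1/(84479/7950) = 7950/84479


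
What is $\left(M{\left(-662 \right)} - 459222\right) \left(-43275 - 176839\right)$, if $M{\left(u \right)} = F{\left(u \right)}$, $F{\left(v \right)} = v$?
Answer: $101226906776$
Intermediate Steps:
$M{\left(u \right)} = u$
$\left(M{\left(-662 \right)} - 459222\right) \left(-43275 - 176839\right) = \left(-662 - 459222\right) \left(-43275 - 176839\right) = \left(-459884\right) \left(-220114\right) = 101226906776$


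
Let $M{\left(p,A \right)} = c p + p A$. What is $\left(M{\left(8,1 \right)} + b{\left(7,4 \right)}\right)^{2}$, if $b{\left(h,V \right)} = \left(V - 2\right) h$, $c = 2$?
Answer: $1444$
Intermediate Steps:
$b{\left(h,V \right)} = h \left(-2 + V\right)$ ($b{\left(h,V \right)} = \left(-2 + V\right) h = h \left(-2 + V\right)$)
$M{\left(p,A \right)} = 2 p + A p$ ($M{\left(p,A \right)} = 2 p + p A = 2 p + A p$)
$\left(M{\left(8,1 \right)} + b{\left(7,4 \right)}\right)^{2} = \left(8 \left(2 + 1\right) + 7 \left(-2 + 4\right)\right)^{2} = \left(8 \cdot 3 + 7 \cdot 2\right)^{2} = \left(24 + 14\right)^{2} = 38^{2} = 1444$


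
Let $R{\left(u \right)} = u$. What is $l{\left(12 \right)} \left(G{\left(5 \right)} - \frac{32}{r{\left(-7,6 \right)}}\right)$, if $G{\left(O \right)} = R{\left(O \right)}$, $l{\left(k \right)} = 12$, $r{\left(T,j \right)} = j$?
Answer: $-4$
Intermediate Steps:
$G{\left(O \right)} = O$
$l{\left(12 \right)} \left(G{\left(5 \right)} - \frac{32}{r{\left(-7,6 \right)}}\right) = 12 \left(5 - \frac{32}{6}\right) = 12 \left(5 - \frac{16}{3}\right) = 12 \left(- \frac{1}{3}\right) = -4$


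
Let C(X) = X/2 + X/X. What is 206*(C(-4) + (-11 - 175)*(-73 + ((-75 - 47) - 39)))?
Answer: 8965738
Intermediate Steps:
C(X) = 1 + X/2 (C(X) = X*(½) + 1 = X/2 + 1 = 1 + X/2)
206*(C(-4) + (-11 - 175)*(-73 + ((-75 - 47) - 39))) = 206*((1 + (½)*(-4)) + (-11 - 175)*(-73 + ((-75 - 47) - 39))) = 206*((1 - 2) - 186*(-73 + (-122 - 39))) = 206*(-1 - 186*(-73 - 161)) = 206*(-1 - 186*(-234)) = 206*(-1 + 43524) = 206*43523 = 8965738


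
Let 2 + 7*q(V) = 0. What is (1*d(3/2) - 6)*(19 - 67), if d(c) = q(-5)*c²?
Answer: 2232/7 ≈ 318.86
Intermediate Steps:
q(V) = -2/7 (q(V) = -2/7 + (⅐)*0 = -2/7 + 0 = -2/7)
d(c) = -2*c²/7
(1*d(3/2) - 6)*(19 - 67) = (1*(-2*(3/2)²/7) - 6)*(19 - 67) = (1*(-2*(3*(½))²/7) - 6)*(-48) = (1*(-2*(3/2)²/7) - 6)*(-48) = (1*(-2/7*9/4) - 6)*(-48) = (1*(-9/14) - 6)*(-48) = (-9/14 - 6)*(-48) = -93/14*(-48) = 2232/7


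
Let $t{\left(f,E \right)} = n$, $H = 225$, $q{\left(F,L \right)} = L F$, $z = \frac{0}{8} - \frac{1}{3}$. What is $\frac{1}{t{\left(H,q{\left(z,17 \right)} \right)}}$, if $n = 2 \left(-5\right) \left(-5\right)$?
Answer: $\frac{1}{50} \approx 0.02$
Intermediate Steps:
$n = 50$ ($n = \left(-10\right) \left(-5\right) = 50$)
$z = - \frac{1}{3}$ ($z = 0 \cdot \frac{1}{8} - \frac{1}{3} = 0 - \frac{1}{3} = - \frac{1}{3} \approx -0.33333$)
$q{\left(F,L \right)} = F L$
$t{\left(f,E \right)} = 50$
$\frac{1}{t{\left(H,q{\left(z,17 \right)} \right)}} = \frac{1}{50}$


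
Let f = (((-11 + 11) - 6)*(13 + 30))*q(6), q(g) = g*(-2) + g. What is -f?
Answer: -1548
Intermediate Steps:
q(g) = -g (q(g) = -2*g + g = -g)
f = 1548 (f = (((-11 + 11) - 6)*(13 + 30))*(-1*6) = ((0 - 6)*43)*(-6) = -6*43*(-6) = -258*(-6) = 1548)
-f = -1*1548 = -1548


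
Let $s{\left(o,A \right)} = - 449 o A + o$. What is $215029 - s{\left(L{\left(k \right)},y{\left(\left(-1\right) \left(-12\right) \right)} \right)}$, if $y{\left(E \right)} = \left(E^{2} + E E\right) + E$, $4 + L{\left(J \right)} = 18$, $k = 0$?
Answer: $2100815$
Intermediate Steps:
$L{\left(J \right)} = 14$ ($L{\left(J \right)} = -4 + 18 = 14$)
$y{\left(E \right)} = E + 2 E^{2}$ ($y{\left(E \right)} = \left(E^{2} + E^{2}\right) + E = 2 E^{2} + E = E + 2 E^{2}$)
$s{\left(o,A \right)} = o - 449 A o$ ($s{\left(o,A \right)} = - 449 A o + o = o - 449 A o$)
$215029 - s{\left(L{\left(k \right)},y{\left(\left(-1\right) \left(-12\right) \right)} \right)} = 215029 - 14 \left(1 - 449 \left(-1\right) \left(-12\right) \left(1 + 2 \left(\left(-1\right) \left(-12\right)\right)\right)\right) = 215029 - 14 \left(1 - 449 \cdot 12 \left(1 + 2 \cdot 12\right)\right) = 215029 - 14 \left(1 - 449 \cdot 12 \left(1 + 24\right)\right) = 215029 - 14 \left(1 - 449 \cdot 12 \cdot 25\right) = 215029 - 14 \left(1 - 134700\right) = 215029 - 14 \left(-134699\right) = 215029 - -1885786 = 215029 + 1885786 = 2100815$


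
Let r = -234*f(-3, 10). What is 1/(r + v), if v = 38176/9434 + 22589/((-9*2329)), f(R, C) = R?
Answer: 98873037/69702423229 ≈ 0.0014185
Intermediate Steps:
v = 293551255/98873037 (v = 38176*(1/9434) + 22589/(-20961) = 19088/4717 + 22589*(-1/20961) = 19088/4717 - 22589/20961 = 293551255/98873037 ≈ 2.9690)
r = 702 (r = -234*(-3) = 702)
1/(r + v) = 1/(702 + 293551255/98873037) = 1/(69702423229/98873037) = 98873037/69702423229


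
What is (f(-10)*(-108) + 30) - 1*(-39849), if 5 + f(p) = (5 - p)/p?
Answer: 40581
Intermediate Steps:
f(p) = -5 + (5 - p)/p
(f(-10)*(-108) + 30) - 1*(-39849) = ((-6 + 5/(-10))*(-108) + 30) - 1*(-39849) = ((-6 + 5*(-⅒))*(-108) + 30) + 39849 = ((-6 - ½)*(-108) + 30) + 39849 = (-13/2*(-108) + 30) + 39849 = (702 + 30) + 39849 = 732 + 39849 = 40581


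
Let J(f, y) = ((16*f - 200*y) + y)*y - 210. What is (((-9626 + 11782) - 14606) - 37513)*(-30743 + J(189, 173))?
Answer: 272981444136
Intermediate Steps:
J(f, y) = -210 + y*(-199*y + 16*f) (J(f, y) = ((-200*y + 16*f) + y)*y - 210 = (-199*y + 16*f)*y - 210 = y*(-199*y + 16*f) - 210 = -210 + y*(-199*y + 16*f))
(((-9626 + 11782) - 14606) - 37513)*(-30743 + J(189, 173)) = (((-9626 + 11782) - 14606) - 37513)*(-30743 + (-210 - 199*173**2 + 16*189*173)) = ((2156 - 14606) - 37513)*(-30743 + (-210 - 199*29929 + 523152)) = (-12450 - 37513)*(-30743 + (-210 - 5955871 + 523152)) = -49963*(-30743 - 5432929) = -49963*(-5463672) = 272981444136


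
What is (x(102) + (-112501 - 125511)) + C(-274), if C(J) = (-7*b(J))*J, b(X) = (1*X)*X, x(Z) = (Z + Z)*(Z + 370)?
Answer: 143854044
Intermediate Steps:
x(Z) = 2*Z*(370 + Z) (x(Z) = (2*Z)*(370 + Z) = 2*Z*(370 + Z))
b(X) = X² (b(X) = X*X = X²)
C(J) = -7*J³ (C(J) = (-7*J²)*J = -7*J³)
(x(102) + (-112501 - 125511)) + C(-274) = (2*102*(370 + 102) + (-112501 - 125511)) - 7*(-274)³ = (2*102*472 - 238012) - 7*(-20570824) = (96288 - 238012) + 143995768 = -141724 + 143995768 = 143854044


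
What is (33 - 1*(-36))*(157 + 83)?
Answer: 16560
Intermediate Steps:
(33 - 1*(-36))*(157 + 83) = (33 + 36)*240 = 69*240 = 16560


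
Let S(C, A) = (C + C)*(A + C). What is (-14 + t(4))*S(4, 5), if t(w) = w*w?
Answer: 144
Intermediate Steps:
t(w) = w²
S(C, A) = 2*C*(A + C) (S(C, A) = (2*C)*(A + C) = 2*C*(A + C))
(-14 + t(4))*S(4, 5) = (-14 + 4²)*(2*4*(5 + 4)) = (-14 + 16)*(2*4*9) = 2*72 = 144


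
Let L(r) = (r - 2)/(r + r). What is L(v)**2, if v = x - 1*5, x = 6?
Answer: 1/4 ≈ 0.25000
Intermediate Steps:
v = 1 (v = 6 - 1*5 = 6 - 5 = 1)
L(r) = (-2 + r)/(2*r) (L(r) = (-2 + r)/((2*r)) = (-2 + r)*(1/(2*r)) = (-2 + r)/(2*r))
L(v)**2 = ((1/2)*(-2 + 1)/1)**2 = ((1/2)*1*(-1))**2 = (-1/2)**2 = 1/4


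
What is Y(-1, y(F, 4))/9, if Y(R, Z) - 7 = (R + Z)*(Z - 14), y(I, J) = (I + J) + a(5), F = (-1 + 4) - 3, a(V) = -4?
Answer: 7/3 ≈ 2.3333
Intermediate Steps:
F = 0 (F = 3 - 3 = 0)
y(I, J) = -4 + I + J (y(I, J) = (I + J) - 4 = -4 + I + J)
Y(R, Z) = 7 + (-14 + Z)*(R + Z) (Y(R, Z) = 7 + (R + Z)*(Z - 14) = 7 + (R + Z)*(-14 + Z) = 7 + (-14 + Z)*(R + Z))
Y(-1, y(F, 4))/9 = (7 + (-4 + 0 + 4)**2 - 14*(-1) - 14*(-4 + 0 + 4) - (-4 + 0 + 4))/9 = (7 + 0**2 + 14 - 14*0 - 1*0)*(1/9) = (7 + 0 + 14 + 0 + 0)*(1/9) = 21*(1/9) = 7/3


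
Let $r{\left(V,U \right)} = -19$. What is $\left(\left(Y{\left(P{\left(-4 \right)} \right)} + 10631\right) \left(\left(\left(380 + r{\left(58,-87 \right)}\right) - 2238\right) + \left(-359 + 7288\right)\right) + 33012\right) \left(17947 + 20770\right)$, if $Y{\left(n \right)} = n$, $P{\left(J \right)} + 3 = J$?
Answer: $2079314294820$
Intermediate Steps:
$P{\left(J \right)} = -3 + J$
$\left(\left(Y{\left(P{\left(-4 \right)} \right)} + 10631\right) \left(\left(\left(380 + r{\left(58,-87 \right)}\right) - 2238\right) + \left(-359 + 7288\right)\right) + 33012\right) \left(17947 + 20770\right) = \left(\left(\left(-3 - 4\right) + 10631\right) \left(\left(\left(380 - 19\right) - 2238\right) + \left(-359 + 7288\right)\right) + 33012\right) \left(17947 + 20770\right) = \left(\left(-7 + 10631\right) \left(\left(361 - 2238\right) + 6929\right) + 33012\right) 38717 = \left(10624 \left(-1877 + 6929\right) + 33012\right) 38717 = \left(10624 \cdot 5052 + 33012\right) 38717 = \left(53672448 + 33012\right) 38717 = 53705460 \cdot 38717 = 2079314294820$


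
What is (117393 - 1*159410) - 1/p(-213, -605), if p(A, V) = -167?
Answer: -7016838/167 ≈ -42017.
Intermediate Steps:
(117393 - 1*159410) - 1/p(-213, -605) = (117393 - 1*159410) - 1/(-167) = (117393 - 159410) - 1*(-1/167) = -42017 + 1/167 = -7016838/167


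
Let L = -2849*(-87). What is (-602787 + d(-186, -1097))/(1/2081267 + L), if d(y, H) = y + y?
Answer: -1255334922453/515869082422 ≈ -2.4334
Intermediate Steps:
d(y, H) = 2*y
L = 247863
(-602787 + d(-186, -1097))/(1/2081267 + L) = (-602787 + 2*(-186))/(1/2081267 + 247863) = (-602787 - 372)/(1/2081267 + 247863) = -603159/515869082422/2081267 = -603159*2081267/515869082422 = -1255334922453/515869082422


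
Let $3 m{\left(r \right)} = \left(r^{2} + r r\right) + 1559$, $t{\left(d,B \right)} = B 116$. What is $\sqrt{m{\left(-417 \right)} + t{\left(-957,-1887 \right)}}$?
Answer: $\frac{i \sqrt{922017}}{3} \approx 320.07 i$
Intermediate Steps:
$t{\left(d,B \right)} = 116 B$
$m{\left(r \right)} = \frac{1559}{3} + \frac{2 r^{2}}{3}$ ($m{\left(r \right)} = \frac{\left(r^{2} + r r\right) + 1559}{3} = \frac{\left(r^{2} + r^{2}\right) + 1559}{3} = \frac{2 r^{2} + 1559}{3} = \frac{1559 + 2 r^{2}}{3} = \frac{1559}{3} + \frac{2 r^{2}}{3}$)
$\sqrt{m{\left(-417 \right)} + t{\left(-957,-1887 \right)}} = \sqrt{\left(\frac{1559}{3} + \frac{2 \left(-417\right)^{2}}{3}\right) + 116 \left(-1887\right)} = \sqrt{\left(\frac{1559}{3} + \frac{2}{3} \cdot 173889\right) - 218892} = \sqrt{\left(\frac{1559}{3} + 115926\right) - 218892} = \sqrt{\frac{349337}{3} - 218892} = \sqrt{- \frac{307339}{3}} = \frac{i \sqrt{922017}}{3}$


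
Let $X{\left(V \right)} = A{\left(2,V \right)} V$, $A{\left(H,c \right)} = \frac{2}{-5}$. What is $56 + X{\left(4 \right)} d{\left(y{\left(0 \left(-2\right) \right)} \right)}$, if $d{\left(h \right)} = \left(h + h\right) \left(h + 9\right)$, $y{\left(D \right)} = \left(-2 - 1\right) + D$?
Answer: $\frac{568}{5} \approx 113.6$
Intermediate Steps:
$y{\left(D \right)} = -3 + D$
$A{\left(H,c \right)} = - \frac{2}{5}$ ($A{\left(H,c \right)} = 2 \left(- \frac{1}{5}\right) = - \frac{2}{5}$)
$d{\left(h \right)} = 2 h \left(9 + h\right)$
$X{\left(V \right)} = - \frac{2 V}{5}$
$56 + X{\left(4 \right)} d{\left(y{\left(0 \left(-2\right) \right)} \right)} = 56 + \left(- \frac{2}{5}\right) 4 \cdot 2 \left(-3 + 0 \left(-2\right)\right) \left(9 + \left(-3 + 0 \left(-2\right)\right)\right) = 56 - \frac{8 \cdot 2 \left(-3 + 0\right) \left(9 + \left(-3 + 0\right)\right)}{5} = 56 - \frac{8 \cdot 2 \left(-3\right) \left(9 - 3\right)}{5} = 56 - \frac{8 \cdot 2 \left(-3\right) 6}{5} = 56 - - \frac{288}{5} = 56 + \frac{288}{5} = \frac{568}{5}$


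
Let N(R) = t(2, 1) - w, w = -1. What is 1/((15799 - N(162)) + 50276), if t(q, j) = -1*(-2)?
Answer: 1/66072 ≈ 1.5135e-5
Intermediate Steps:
t(q, j) = 2
N(R) = 3 (N(R) = 2 - 1*(-1) = 2 + 1 = 3)
1/((15799 - N(162)) + 50276) = 1/((15799 - 1*3) + 50276) = 1/((15799 - 3) + 50276) = 1/(15796 + 50276) = 1/66072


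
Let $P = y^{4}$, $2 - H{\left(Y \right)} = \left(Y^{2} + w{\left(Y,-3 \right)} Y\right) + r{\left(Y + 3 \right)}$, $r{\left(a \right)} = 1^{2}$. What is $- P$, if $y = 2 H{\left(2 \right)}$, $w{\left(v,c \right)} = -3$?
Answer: $-1296$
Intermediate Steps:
$r{\left(a \right)} = 1$
$H{\left(Y \right)} = 1 - Y^{2} + 3 Y$ ($H{\left(Y \right)} = 2 - \left(\left(Y^{2} - 3 Y\right) + 1\right) = 2 - \left(1 + Y^{2} - 3 Y\right) = 1 - Y^{2} + 3 Y$)
$y = 6$ ($y = 2 \left(1 - 2^{2} + 3 \cdot 2\right) = 2 \left(1 - 4 + 6\right) = 2 \cdot 3 = 6$)
$P = 1296$ ($P = 6^{4} = 1296$)
$- P = \left(-1\right) 1296 = -1296$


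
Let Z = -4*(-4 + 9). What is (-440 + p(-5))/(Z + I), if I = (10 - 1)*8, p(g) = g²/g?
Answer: -445/52 ≈ -8.5577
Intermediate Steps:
p(g) = g
Z = -20 (Z = -4*5 = -20)
I = 72 (I = 9*8 = 72)
(-440 + p(-5))/(Z + I) = (-440 - 5)/(-20 + 72) = -445/52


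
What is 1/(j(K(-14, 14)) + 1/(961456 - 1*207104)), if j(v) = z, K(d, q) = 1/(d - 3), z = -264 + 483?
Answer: 754352/165203089 ≈ 0.0045662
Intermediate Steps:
z = 219
K(d, q) = 1/(-3 + d)
j(v) = 219
1/(j(K(-14, 14)) + 1/(961456 - 1*207104)) = 1/(219 + 1/(961456 - 1*207104)) = 1/(219 + 1/(961456 - 207104)) = 1/(219 + 1/754352) = 1/(165203089/754352) = 754352/165203089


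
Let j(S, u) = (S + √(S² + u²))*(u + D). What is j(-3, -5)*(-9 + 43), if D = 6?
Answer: -102 + 34*√34 ≈ 96.252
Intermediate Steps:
j(S, u) = (6 + u)*(S + √(S² + u²)) (j(S, u) = (S + √(S² + u²))*(u + 6) = (S + √(S² + u²))*(6 + u) = (6 + u)*(S + √(S² + u²)))
j(-3, -5)*(-9 + 43) = (6*(-3) + 6*√((-3)² + (-5)²) - 3*(-5) - 5*√((-3)² + (-5)²))*(-9 + 43) = (-18 + 6*√(9 + 25) + 15 - 5*√(9 + 25))*34 = (-18 + 6*√34 + 15 - 5*√34)*34 = (-3 + √34)*34 = -102 + 34*√34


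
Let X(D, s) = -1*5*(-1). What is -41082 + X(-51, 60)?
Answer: -41077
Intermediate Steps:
X(D, s) = 5 (X(D, s) = -5*(-1) = 5)
-41082 + X(-51, 60) = -41082 + 5 = -41077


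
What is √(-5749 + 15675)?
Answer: √9926 ≈ 99.629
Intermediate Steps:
√(-5749 + 15675) = √9926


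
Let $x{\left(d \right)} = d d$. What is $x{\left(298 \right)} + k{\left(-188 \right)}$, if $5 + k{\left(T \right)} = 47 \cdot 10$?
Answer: $89269$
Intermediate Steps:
$x{\left(d \right)} = d^{2}$
$k{\left(T \right)} = 465$ ($k{\left(T \right)} = -5 + 47 \cdot 10 = -5 + 470 = 465$)
$x{\left(298 \right)} + k{\left(-188 \right)} = 298^{2} + 465 = 88804 + 465 = 89269$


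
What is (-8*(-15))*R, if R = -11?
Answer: -1320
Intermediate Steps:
(-8*(-15))*R = -8*(-15)*(-11) = 120*(-11) = -1320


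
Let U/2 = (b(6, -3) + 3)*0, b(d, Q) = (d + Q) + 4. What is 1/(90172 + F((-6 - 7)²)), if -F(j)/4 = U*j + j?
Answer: 1/89496 ≈ 1.1174e-5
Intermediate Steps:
b(d, Q) = 4 + Q + d (b(d, Q) = (Q + d) + 4 = 4 + Q + d)
U = 0 (U = 2*(((4 - 3 + 6) + 3)*0) = 2*((7 + 3)*0) = 2*(10*0) = 2*0 = 0)
F(j) = -4*j (F(j) = -4*(0*j + j) = -4*(0 + j) = -4*j)
1/(90172 + F((-6 - 7)²)) = 1/(90172 - 4*(-6 - 7)²) = 1/(90172 - 4*(-13)²) = 1/(90172 - 4*169) = 1/(90172 - 676) = 1/89496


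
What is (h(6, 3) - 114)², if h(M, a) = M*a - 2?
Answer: 9604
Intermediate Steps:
h(M, a) = -2 + M*a
(h(6, 3) - 114)² = ((-2 + 6*3) - 114)² = ((-2 + 18) - 114)² = (16 - 114)² = (-98)² = 9604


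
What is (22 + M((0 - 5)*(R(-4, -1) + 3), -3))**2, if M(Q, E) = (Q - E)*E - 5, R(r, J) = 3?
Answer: 9604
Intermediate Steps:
M(Q, E) = -5 + E*(Q - E) (M(Q, E) = E*(Q - E) - 5 = -5 + E*(Q - E))
(22 + M((0 - 5)*(R(-4, -1) + 3), -3))**2 = (22 + (-5 - 1*(-3)**2 - 3*(0 - 5)*(3 + 3)))**2 = (22 + (-5 - 1*9 - (-15)*6))**2 = (22 + (-5 - 9 - 3*(-30)))**2 = (22 + (-5 - 9 + 90))**2 = (22 + 76)**2 = 98**2 = 9604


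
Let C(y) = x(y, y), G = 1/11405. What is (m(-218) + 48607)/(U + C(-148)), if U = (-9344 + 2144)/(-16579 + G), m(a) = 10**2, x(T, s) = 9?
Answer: 4604844871129/891933723 ≈ 5162.8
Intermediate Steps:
G = 1/11405 ≈ 8.7681e-5
C(y) = 9
m(a) = 100
U = 41058000/94541747 (U = (-9344 + 2144)/(-16579 + 1/11405) = -7200/(-189083494/11405) = -7200*(-11405/189083494) = 41058000/94541747 ≈ 0.43428)
(m(-218) + 48607)/(U + C(-148)) = (100 + 48607)/(41058000/94541747 + 9) = 48707/(891933723/94541747) = 48707*(94541747/891933723) = 4604844871129/891933723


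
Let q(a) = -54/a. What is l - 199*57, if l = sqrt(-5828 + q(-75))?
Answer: -11343 + I*sqrt(145682)/5 ≈ -11343.0 + 76.337*I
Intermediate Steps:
l = I*sqrt(145682)/5 (l = sqrt(-5828 - 54/(-75)) = sqrt(-5828 - 54*(-1/75)) = sqrt(-5828 + 18/25) = sqrt(-145682/25) = I*sqrt(145682)/5 ≈ 76.337*I)
l - 199*57 = I*sqrt(145682)/5 - 199*57 = I*sqrt(145682)/5 - 1*11343 = I*sqrt(145682)/5 - 11343 = -11343 + I*sqrt(145682)/5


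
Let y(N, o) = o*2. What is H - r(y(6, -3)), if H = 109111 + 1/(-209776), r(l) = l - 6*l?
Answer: 22882575855/209776 ≈ 1.0908e+5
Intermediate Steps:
y(N, o) = 2*o
r(l) = -5*l
H = 22888869135/209776 (H = 109111 - 1/209776 = 22888869135/209776 ≈ 1.0911e+5)
H - r(y(6, -3)) = 22888869135/209776 - (-5)*2*(-3) = 22888869135/209776 - (-5)*(-6) = 22888869135/209776 - 1*30 = 22888869135/209776 - 30 = 22882575855/209776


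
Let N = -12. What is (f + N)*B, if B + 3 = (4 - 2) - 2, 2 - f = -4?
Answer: 18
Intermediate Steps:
f = 6 (f = 2 - 1*(-4) = 2 + 4 = 6)
B = -3 (B = -3 + ((4 - 2) - 2) = -3 + (2 - 2) = -3 + 0 = -3)
(f + N)*B = (6 - 12)*(-3) = -6*(-3) = 18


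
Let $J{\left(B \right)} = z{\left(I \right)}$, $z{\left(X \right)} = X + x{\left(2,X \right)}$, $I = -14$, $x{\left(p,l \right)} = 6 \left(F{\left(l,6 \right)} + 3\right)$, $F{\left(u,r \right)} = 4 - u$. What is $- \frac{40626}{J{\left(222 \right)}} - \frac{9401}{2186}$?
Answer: $- \frac{22465337}{61208} \approx -367.03$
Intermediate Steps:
$x{\left(p,l \right)} = 42 - 6 l$ ($x{\left(p,l \right)} = 6 \left(\left(4 - l\right) + 3\right) = 6 \left(7 - l\right) = 42 - 6 l$)
$z{\left(X \right)} = 42 - 5 X$ ($z{\left(X \right)} = X - \left(-42 + 6 X\right) = 42 - 5 X$)
$J{\left(B \right)} = 112$ ($J{\left(B \right)} = 42 - -70 = 42 + 70 = 112$)
$- \frac{40626}{J{\left(222 \right)}} - \frac{9401}{2186} = - \frac{40626}{112} - \frac{9401}{2186} = \left(-40626\right) \frac{1}{112} - \frac{9401}{2186} = - \frac{20313}{56} - \frac{9401}{2186} = - \frac{22465337}{61208}$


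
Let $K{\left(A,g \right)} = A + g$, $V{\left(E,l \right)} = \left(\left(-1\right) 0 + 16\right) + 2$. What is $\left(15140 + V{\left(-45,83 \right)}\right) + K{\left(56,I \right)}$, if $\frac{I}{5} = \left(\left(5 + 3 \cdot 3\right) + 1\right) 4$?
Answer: $15514$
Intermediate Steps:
$V{\left(E,l \right)} = 18$ ($V{\left(E,l \right)} = \left(0 + 16\right) + 2 = 16 + 2 = 18$)
$I = 300$ ($I = 5 \left(\left(5 + 3 \cdot 3\right) + 1\right) 4 = 5 \left(\left(5 + 9\right) + 1\right) 4 = 5 \left(14 + 1\right) 4 = 5 \cdot 15 \cdot 4 = 5 \cdot 60 = 300$)
$\left(15140 + V{\left(-45,83 \right)}\right) + K{\left(56,I \right)} = \left(15140 + 18\right) + \left(56 + 300\right) = 15158 + 356 = 15514$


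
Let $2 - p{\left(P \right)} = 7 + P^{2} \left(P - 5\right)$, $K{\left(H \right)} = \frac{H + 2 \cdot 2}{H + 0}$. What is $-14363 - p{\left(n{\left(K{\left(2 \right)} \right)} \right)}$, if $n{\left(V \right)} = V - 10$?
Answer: $-14946$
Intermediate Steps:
$K{\left(H \right)} = \frac{4 + H}{H}$ ($K{\left(H \right)} = \frac{H + 4}{H} = \frac{4 + H}{H}$)
$n{\left(V \right)} = -10 + V$ ($n{\left(V \right)} = V - 10 = -10 + V$)
$p{\left(P \right)} = -5 - P^{2} \left(-5 + P\right)$ ($p{\left(P \right)} = 2 - \left(7 + P^{2} \left(P - 5\right)\right) = 2 - \left(7 + P^{2} \left(-5 + P\right)\right) = -5 - P^{2} \left(-5 + P\right)$)
$-14363 - p{\left(n{\left(K{\left(2 \right)} \right)} \right)} = -14363 - \left(-5 - \left(-10 + \frac{4 + 2}{2}\right)^{3} + 5 \left(-10 + \frac{4 + 2}{2}\right)^{2}\right) = -14363 - \left(-5 - \left(-10 + \frac{1}{2} \cdot 6\right)^{3} + 5 \left(-10 + \frac{1}{2} \cdot 6\right)^{2}\right) = -14363 - \left(-5 - \left(-10 + 3\right)^{3} + 5 \left(-10 + 3\right)^{2}\right) = -14363 - \left(-5 - \left(-7\right)^{3} + 5 \left(-7\right)^{2}\right) = -14363 - \left(-5 - -343 + 5 \cdot 49\right) = -14363 - \left(-5 + 343 + 245\right) = -14363 - 583 = -14946$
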